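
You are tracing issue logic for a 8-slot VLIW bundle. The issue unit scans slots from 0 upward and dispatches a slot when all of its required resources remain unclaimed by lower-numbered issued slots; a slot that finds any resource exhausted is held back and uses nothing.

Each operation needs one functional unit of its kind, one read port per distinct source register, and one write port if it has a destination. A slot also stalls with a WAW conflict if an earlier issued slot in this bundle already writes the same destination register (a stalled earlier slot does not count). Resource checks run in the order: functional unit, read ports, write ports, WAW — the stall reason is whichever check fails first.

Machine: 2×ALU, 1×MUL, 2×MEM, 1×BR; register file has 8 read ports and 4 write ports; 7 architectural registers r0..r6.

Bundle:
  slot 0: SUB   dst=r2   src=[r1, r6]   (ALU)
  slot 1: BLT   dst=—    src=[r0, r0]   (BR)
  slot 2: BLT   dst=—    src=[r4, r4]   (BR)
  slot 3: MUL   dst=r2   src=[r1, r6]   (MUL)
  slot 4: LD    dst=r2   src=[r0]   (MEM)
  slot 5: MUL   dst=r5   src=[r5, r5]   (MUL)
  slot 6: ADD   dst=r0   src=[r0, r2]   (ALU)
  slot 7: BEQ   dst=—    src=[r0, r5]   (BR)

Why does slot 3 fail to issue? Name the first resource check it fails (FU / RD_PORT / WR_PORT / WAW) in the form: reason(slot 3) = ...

(0) want 1×ALU +2rd +1wr — yes → AL1|MU1|ME2|BR1|rd6|wr3
(1) want 1×BR +1rd +0wr — yes → AL1|MU1|ME2|BR0|rd5|wr3
(2) want 1×BR +1rd +0wr — FU → AL1|MU1|ME2|BR0|rd5|wr3
(3) want 1×MUL +2rd +1wr — WAW → AL1|MU1|ME2|BR0|rd5|wr3
(4) want 1×MEM +1rd +1wr — WAW → AL1|MU1|ME2|BR0|rd5|wr3
(5) want 1×MUL +1rd +1wr — yes → AL1|MU0|ME2|BR0|rd4|wr2
(6) want 1×ALU +2rd +1wr — yes → AL0|MU0|ME2|BR0|rd2|wr1
(7) want 1×BR +2rd +0wr — FU → AL0|MU0|ME2|BR0|rd2|wr1

reason(slot 3) = WAW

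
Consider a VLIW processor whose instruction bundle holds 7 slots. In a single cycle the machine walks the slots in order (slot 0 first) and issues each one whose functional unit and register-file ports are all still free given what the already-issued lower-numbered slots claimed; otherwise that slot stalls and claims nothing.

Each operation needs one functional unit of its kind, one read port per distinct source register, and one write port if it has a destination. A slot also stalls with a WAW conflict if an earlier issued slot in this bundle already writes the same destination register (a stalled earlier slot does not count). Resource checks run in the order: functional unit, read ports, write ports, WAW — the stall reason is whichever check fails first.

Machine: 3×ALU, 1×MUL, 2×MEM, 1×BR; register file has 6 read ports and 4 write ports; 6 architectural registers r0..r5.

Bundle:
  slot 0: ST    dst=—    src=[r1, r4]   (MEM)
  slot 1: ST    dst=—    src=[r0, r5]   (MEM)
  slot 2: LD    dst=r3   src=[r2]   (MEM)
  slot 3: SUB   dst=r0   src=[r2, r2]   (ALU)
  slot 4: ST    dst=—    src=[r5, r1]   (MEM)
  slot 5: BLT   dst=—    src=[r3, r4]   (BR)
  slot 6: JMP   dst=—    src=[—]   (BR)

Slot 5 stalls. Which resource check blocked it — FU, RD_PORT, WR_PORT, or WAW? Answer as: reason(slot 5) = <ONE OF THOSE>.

reason(slot 5) = RD_PORT

#0 MEM src=r1,r4 dispatched  <A:3 Mu:1 Ld:1 B:1 rd:4 wr:4>
#1 MEM src=r0,r5 dispatched  <A:3 Mu:1 Ld:0 B:1 rd:2 wr:4>
#2 MEM src=r2 held:FU  <A:3 Mu:1 Ld:0 B:1 rd:2 wr:4>
#3 ALU src=r2,r2 dispatched  <A:2 Mu:1 Ld:0 B:1 rd:1 wr:3>
#4 MEM src=r5,r1 held:FU  <A:2 Mu:1 Ld:0 B:1 rd:1 wr:3>
#5 BR src=r3,r4 held:RD_PORT  <A:2 Mu:1 Ld:0 B:1 rd:1 wr:3>
#6 BR src=- dispatched  <A:2 Mu:1 Ld:0 B:0 rd:1 wr:3>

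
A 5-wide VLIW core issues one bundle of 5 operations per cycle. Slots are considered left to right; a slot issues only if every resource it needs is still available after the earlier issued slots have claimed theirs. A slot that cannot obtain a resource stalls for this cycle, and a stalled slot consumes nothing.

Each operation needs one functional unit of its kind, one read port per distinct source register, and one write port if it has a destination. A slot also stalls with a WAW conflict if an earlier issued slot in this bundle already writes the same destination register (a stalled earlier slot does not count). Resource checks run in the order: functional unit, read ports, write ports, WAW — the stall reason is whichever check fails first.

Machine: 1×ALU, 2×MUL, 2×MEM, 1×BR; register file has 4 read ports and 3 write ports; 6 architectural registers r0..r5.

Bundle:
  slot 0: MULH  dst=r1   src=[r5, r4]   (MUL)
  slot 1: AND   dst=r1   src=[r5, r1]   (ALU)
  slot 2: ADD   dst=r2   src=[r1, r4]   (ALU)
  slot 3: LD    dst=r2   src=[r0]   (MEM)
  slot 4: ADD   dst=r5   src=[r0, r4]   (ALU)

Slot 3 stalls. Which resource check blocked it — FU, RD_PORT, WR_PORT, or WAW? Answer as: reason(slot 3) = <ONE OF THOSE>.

slot 0 (MUL): ISSUE — free A1,Mu1,Ld2,B1 rp2 wp2
slot 1 (ALU): stall WAW — free A1,Mu1,Ld2,B1 rp2 wp2
slot 2 (ALU): ISSUE — free A0,Mu1,Ld2,B1 rp0 wp1
slot 3 (MEM): stall RD_PORT — free A0,Mu1,Ld2,B1 rp0 wp1
slot 4 (ALU): stall FU — free A0,Mu1,Ld2,B1 rp0 wp1

reason(slot 3) = RD_PORT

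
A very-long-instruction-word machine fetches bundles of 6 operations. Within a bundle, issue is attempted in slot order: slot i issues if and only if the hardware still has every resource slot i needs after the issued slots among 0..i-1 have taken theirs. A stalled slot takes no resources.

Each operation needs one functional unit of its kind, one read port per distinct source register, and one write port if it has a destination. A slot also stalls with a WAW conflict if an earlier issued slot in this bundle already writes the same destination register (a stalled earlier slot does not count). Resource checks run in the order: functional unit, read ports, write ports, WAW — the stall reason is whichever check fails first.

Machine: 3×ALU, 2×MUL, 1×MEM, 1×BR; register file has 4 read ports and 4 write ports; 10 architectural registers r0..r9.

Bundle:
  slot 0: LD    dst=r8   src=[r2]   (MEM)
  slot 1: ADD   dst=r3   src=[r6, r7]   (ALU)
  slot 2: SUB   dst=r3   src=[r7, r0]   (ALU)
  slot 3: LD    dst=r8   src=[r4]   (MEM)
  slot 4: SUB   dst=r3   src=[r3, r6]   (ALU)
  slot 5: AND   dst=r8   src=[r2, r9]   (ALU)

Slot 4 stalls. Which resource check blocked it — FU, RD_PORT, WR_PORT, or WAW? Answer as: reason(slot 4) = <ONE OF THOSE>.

reason(slot 4) = RD_PORT

#0 MEM src=r2 dispatched  <A:3 Mu:2 Ld:0 B:1 rd:3 wr:3>
#1 ALU src=r6,r7 dispatched  <A:2 Mu:2 Ld:0 B:1 rd:1 wr:2>
#2 ALU src=r7,r0 held:RD_PORT  <A:2 Mu:2 Ld:0 B:1 rd:1 wr:2>
#3 MEM src=r4 held:FU  <A:2 Mu:2 Ld:0 B:1 rd:1 wr:2>
#4 ALU src=r3,r6 held:RD_PORT  <A:2 Mu:2 Ld:0 B:1 rd:1 wr:2>
#5 ALU src=r2,r9 held:RD_PORT  <A:2 Mu:2 Ld:0 B:1 rd:1 wr:2>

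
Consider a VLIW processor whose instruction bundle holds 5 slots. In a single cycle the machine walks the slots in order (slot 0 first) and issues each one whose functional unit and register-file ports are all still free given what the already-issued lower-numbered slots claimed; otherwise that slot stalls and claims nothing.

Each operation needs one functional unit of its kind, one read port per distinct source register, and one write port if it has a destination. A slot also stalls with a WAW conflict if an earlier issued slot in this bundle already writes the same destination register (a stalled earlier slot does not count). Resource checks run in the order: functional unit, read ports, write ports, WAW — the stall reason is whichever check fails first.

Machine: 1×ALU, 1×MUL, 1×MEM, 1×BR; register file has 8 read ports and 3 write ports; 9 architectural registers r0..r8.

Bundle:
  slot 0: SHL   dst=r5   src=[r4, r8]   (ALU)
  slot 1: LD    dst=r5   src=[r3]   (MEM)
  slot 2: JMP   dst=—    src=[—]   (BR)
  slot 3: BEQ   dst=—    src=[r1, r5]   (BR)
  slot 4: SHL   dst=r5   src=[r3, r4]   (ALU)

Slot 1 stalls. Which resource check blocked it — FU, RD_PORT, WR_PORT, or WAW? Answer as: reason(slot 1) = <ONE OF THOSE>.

[0] ALU needs rd=2 wr=1: ok; after: ALU=0 MUL=1 MEM=1 BR=1, R=6, W=2
[1] MEM needs rd=1 wr=1: WAW; after: ALU=0 MUL=1 MEM=1 BR=1, R=6, W=2
[2] BR needs rd=0 wr=0: ok; after: ALU=0 MUL=1 MEM=1 BR=0, R=6, W=2
[3] BR needs rd=2 wr=0: FU; after: ALU=0 MUL=1 MEM=1 BR=0, R=6, W=2
[4] ALU needs rd=2 wr=1: FU; after: ALU=0 MUL=1 MEM=1 BR=0, R=6, W=2

reason(slot 1) = WAW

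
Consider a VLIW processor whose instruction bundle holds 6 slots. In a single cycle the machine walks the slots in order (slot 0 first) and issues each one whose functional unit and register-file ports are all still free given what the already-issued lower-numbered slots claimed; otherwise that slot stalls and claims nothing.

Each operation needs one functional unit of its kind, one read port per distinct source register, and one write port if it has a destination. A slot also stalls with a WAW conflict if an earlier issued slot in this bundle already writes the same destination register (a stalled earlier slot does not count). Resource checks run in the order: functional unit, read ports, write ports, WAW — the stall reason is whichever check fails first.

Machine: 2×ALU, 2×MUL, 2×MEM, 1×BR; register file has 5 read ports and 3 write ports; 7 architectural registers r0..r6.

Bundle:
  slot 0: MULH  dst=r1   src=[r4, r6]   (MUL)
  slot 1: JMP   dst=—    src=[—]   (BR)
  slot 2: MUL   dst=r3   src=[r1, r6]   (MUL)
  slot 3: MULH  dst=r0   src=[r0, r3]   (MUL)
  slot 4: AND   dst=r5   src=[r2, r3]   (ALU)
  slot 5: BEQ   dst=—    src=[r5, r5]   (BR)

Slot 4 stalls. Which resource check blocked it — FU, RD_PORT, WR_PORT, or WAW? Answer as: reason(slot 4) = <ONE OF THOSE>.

reason(slot 4) = RD_PORT

#0 MUL src=r4,r6 dispatched  <A:2 Mu:1 Ld:2 B:1 rd:3 wr:2>
#1 BR src=- dispatched  <A:2 Mu:1 Ld:2 B:0 rd:3 wr:2>
#2 MUL src=r1,r6 dispatched  <A:2 Mu:0 Ld:2 B:0 rd:1 wr:1>
#3 MUL src=r0,r3 held:FU  <A:2 Mu:0 Ld:2 B:0 rd:1 wr:1>
#4 ALU src=r2,r3 held:RD_PORT  <A:2 Mu:0 Ld:2 B:0 rd:1 wr:1>
#5 BR src=r5,r5 held:FU  <A:2 Mu:0 Ld:2 B:0 rd:1 wr:1>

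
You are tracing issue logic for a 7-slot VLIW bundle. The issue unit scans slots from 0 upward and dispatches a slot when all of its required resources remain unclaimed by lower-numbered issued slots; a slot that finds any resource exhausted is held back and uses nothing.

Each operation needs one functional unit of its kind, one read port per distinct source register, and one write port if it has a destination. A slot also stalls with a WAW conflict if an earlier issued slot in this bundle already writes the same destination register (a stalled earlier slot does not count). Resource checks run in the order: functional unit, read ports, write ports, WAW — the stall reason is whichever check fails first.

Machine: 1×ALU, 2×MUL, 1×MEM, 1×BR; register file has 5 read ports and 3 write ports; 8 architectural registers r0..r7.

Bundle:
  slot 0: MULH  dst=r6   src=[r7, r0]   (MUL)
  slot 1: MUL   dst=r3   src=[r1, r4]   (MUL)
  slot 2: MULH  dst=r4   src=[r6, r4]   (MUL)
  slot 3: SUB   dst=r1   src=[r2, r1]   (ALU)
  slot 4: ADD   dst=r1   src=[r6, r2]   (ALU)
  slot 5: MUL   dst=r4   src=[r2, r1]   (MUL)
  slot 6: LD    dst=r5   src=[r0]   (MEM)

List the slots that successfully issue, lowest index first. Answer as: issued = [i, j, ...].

[0] MUL needs rd=2 wr=1: ok; after: ALU=1 MUL=1 MEM=1 BR=1, R=3, W=2
[1] MUL needs rd=2 wr=1: ok; after: ALU=1 MUL=0 MEM=1 BR=1, R=1, W=1
[2] MUL needs rd=2 wr=1: FU; after: ALU=1 MUL=0 MEM=1 BR=1, R=1, W=1
[3] ALU needs rd=2 wr=1: RD_PORT; after: ALU=1 MUL=0 MEM=1 BR=1, R=1, W=1
[4] ALU needs rd=2 wr=1: RD_PORT; after: ALU=1 MUL=0 MEM=1 BR=1, R=1, W=1
[5] MUL needs rd=2 wr=1: FU; after: ALU=1 MUL=0 MEM=1 BR=1, R=1, W=1
[6] MEM needs rd=1 wr=1: ok; after: ALU=1 MUL=0 MEM=0 BR=1, R=0, W=0

issued = [0, 1, 6]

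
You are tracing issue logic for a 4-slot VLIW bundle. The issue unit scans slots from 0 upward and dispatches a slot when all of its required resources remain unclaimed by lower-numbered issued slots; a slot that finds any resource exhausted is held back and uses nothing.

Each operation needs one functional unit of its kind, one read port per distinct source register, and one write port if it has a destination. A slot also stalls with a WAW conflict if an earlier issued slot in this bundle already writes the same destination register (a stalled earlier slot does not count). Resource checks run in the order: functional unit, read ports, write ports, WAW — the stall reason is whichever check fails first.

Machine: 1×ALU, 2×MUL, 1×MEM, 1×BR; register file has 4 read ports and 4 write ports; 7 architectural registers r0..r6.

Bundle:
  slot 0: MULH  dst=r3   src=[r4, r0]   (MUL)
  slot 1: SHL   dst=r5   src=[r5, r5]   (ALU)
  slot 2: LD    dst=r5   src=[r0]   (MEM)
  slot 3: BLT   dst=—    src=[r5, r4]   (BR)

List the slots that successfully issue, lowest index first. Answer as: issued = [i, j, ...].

(0) want 1×MUL +2rd +1wr — yes → AL1|MU1|ME1|BR1|rd2|wr3
(1) want 1×ALU +1rd +1wr — yes → AL0|MU1|ME1|BR1|rd1|wr2
(2) want 1×MEM +1rd +1wr — WAW → AL0|MU1|ME1|BR1|rd1|wr2
(3) want 1×BR +2rd +0wr — RD_PORT → AL0|MU1|ME1|BR1|rd1|wr2

issued = [0, 1]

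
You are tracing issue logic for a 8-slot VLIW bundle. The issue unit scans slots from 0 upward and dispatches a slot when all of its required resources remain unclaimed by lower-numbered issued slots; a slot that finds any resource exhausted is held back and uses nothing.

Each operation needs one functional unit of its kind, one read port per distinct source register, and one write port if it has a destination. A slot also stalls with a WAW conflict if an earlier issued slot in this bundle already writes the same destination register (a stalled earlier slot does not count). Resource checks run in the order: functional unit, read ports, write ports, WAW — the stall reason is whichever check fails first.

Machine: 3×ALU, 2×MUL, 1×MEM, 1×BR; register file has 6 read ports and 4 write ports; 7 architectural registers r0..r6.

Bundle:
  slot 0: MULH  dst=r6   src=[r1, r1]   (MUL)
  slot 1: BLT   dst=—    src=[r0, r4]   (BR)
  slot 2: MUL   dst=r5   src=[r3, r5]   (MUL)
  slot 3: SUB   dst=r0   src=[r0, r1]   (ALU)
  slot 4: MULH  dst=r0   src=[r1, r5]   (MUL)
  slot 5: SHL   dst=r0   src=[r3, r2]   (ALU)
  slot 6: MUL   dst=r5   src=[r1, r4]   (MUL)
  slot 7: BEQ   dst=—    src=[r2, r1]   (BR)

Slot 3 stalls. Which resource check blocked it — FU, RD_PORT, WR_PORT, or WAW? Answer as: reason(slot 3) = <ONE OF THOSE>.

reason(slot 3) = RD_PORT

slot 0 (MUL): ISSUE — free A3,Mu1,Ld1,B1 rp5 wp3
slot 1 (BR): ISSUE — free A3,Mu1,Ld1,B0 rp3 wp3
slot 2 (MUL): ISSUE — free A3,Mu0,Ld1,B0 rp1 wp2
slot 3 (ALU): stall RD_PORT — free A3,Mu0,Ld1,B0 rp1 wp2
slot 4 (MUL): stall FU — free A3,Mu0,Ld1,B0 rp1 wp2
slot 5 (ALU): stall RD_PORT — free A3,Mu0,Ld1,B0 rp1 wp2
slot 6 (MUL): stall FU — free A3,Mu0,Ld1,B0 rp1 wp2
slot 7 (BR): stall FU — free A3,Mu0,Ld1,B0 rp1 wp2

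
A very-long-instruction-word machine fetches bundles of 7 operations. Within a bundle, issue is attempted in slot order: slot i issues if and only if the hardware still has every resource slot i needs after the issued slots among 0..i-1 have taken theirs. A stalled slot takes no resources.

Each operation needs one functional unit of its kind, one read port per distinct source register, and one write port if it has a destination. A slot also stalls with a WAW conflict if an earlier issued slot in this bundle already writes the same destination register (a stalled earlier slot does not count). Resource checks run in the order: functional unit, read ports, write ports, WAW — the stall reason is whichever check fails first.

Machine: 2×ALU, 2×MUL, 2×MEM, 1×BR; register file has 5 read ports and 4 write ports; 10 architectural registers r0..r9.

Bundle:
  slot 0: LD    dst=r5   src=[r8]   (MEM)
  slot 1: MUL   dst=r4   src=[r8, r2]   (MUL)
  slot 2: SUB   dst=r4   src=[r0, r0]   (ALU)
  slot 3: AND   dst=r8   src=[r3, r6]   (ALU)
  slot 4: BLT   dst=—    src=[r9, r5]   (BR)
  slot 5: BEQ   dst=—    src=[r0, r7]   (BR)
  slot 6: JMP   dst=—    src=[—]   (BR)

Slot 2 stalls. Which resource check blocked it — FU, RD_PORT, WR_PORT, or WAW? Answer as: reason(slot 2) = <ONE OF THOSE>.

#0 MEM src=r8 dispatched  <A:2 Mu:2 Ld:1 B:1 rd:4 wr:3>
#1 MUL src=r8,r2 dispatched  <A:2 Mu:1 Ld:1 B:1 rd:2 wr:2>
#2 ALU src=r0,r0 held:WAW  <A:2 Mu:1 Ld:1 B:1 rd:2 wr:2>
#3 ALU src=r3,r6 dispatched  <A:1 Mu:1 Ld:1 B:1 rd:0 wr:1>
#4 BR src=r9,r5 held:RD_PORT  <A:1 Mu:1 Ld:1 B:1 rd:0 wr:1>
#5 BR src=r0,r7 held:RD_PORT  <A:1 Mu:1 Ld:1 B:1 rd:0 wr:1>
#6 BR src=- dispatched  <A:1 Mu:1 Ld:1 B:0 rd:0 wr:1>

reason(slot 2) = WAW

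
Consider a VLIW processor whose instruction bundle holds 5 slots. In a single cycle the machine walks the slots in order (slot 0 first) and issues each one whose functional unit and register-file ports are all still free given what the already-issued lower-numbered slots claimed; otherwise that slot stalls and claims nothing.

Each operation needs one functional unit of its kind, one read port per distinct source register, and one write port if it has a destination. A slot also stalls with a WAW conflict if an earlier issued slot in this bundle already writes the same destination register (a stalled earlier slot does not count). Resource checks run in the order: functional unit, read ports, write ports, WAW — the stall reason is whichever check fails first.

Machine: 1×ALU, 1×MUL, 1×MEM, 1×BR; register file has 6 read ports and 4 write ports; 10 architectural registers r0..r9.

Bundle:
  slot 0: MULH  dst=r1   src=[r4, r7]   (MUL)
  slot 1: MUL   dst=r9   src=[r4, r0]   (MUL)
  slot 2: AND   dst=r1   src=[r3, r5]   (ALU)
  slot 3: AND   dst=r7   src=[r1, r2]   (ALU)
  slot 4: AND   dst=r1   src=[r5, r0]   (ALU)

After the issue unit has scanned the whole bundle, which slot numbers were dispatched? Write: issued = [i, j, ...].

issued = [0, 3]

[0] MUL needs rd=2 wr=1: ok; after: ALU=1 MUL=0 MEM=1 BR=1, R=4, W=3
[1] MUL needs rd=2 wr=1: FU; after: ALU=1 MUL=0 MEM=1 BR=1, R=4, W=3
[2] ALU needs rd=2 wr=1: WAW; after: ALU=1 MUL=0 MEM=1 BR=1, R=4, W=3
[3] ALU needs rd=2 wr=1: ok; after: ALU=0 MUL=0 MEM=1 BR=1, R=2, W=2
[4] ALU needs rd=2 wr=1: FU; after: ALU=0 MUL=0 MEM=1 BR=1, R=2, W=2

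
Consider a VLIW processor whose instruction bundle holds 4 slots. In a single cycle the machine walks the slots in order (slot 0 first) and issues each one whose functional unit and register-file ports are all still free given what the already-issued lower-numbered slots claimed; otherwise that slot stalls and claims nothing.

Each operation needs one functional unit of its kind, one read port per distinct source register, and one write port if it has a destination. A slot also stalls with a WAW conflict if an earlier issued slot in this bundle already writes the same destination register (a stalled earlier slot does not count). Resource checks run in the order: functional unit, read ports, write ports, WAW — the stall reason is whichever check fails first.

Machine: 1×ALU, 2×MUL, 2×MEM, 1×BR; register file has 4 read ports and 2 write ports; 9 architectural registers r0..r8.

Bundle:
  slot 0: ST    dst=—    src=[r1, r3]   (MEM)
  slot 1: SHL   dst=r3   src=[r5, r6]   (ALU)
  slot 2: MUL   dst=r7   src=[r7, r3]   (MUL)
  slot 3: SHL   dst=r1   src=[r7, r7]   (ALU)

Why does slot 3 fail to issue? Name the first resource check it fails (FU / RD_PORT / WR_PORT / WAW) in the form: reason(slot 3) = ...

reason(slot 3) = FU

[0] MEM needs rd=2 wr=0: ok; after: ALU=1 MUL=2 MEM=1 BR=1, R=2, W=2
[1] ALU needs rd=2 wr=1: ok; after: ALU=0 MUL=2 MEM=1 BR=1, R=0, W=1
[2] MUL needs rd=2 wr=1: RD_PORT; after: ALU=0 MUL=2 MEM=1 BR=1, R=0, W=1
[3] ALU needs rd=1 wr=1: FU; after: ALU=0 MUL=2 MEM=1 BR=1, R=0, W=1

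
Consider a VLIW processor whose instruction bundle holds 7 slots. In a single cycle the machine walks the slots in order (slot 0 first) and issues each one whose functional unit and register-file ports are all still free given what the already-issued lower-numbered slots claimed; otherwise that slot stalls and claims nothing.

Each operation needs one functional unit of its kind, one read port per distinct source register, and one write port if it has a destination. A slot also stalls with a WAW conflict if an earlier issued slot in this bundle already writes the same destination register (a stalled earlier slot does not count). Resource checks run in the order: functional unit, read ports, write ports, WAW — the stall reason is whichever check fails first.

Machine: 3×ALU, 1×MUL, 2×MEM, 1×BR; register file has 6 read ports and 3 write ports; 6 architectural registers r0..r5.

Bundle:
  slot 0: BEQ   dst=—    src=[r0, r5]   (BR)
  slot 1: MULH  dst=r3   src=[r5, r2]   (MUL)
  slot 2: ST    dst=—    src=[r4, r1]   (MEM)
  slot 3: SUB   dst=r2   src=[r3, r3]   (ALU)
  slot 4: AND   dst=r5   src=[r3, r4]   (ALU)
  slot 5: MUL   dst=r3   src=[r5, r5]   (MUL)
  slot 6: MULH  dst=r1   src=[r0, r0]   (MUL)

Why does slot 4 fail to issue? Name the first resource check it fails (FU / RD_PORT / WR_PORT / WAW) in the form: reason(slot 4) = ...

reason(slot 4) = RD_PORT

#0 BR src=r0,r5 dispatched  <A:3 Mu:1 Ld:2 B:0 rd:4 wr:3>
#1 MUL src=r5,r2 dispatched  <A:3 Mu:0 Ld:2 B:0 rd:2 wr:2>
#2 MEM src=r4,r1 dispatched  <A:3 Mu:0 Ld:1 B:0 rd:0 wr:2>
#3 ALU src=r3,r3 held:RD_PORT  <A:3 Mu:0 Ld:1 B:0 rd:0 wr:2>
#4 ALU src=r3,r4 held:RD_PORT  <A:3 Mu:0 Ld:1 B:0 rd:0 wr:2>
#5 MUL src=r5,r5 held:FU  <A:3 Mu:0 Ld:1 B:0 rd:0 wr:2>
#6 MUL src=r0,r0 held:FU  <A:3 Mu:0 Ld:1 B:0 rd:0 wr:2>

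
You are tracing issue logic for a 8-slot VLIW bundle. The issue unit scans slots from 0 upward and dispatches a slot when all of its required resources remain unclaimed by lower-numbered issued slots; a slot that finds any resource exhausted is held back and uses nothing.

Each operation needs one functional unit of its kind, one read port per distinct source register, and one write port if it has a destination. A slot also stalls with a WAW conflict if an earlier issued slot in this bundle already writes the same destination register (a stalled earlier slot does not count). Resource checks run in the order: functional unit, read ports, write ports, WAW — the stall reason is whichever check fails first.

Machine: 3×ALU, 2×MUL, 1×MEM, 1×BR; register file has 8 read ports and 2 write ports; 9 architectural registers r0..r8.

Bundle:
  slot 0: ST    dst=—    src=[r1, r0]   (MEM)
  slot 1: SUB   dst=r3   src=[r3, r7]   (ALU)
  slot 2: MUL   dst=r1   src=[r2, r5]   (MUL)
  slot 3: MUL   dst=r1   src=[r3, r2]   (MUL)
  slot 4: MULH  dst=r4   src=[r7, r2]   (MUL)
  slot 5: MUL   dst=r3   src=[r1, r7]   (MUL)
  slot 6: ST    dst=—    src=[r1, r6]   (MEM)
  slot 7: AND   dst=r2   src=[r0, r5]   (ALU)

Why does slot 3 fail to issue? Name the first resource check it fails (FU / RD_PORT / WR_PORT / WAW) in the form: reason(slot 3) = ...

reason(slot 3) = WR_PORT

[0] MEM needs rd=2 wr=0: ok; after: ALU=3 MUL=2 MEM=0 BR=1, R=6, W=2
[1] ALU needs rd=2 wr=1: ok; after: ALU=2 MUL=2 MEM=0 BR=1, R=4, W=1
[2] MUL needs rd=2 wr=1: ok; after: ALU=2 MUL=1 MEM=0 BR=1, R=2, W=0
[3] MUL needs rd=2 wr=1: WR_PORT; after: ALU=2 MUL=1 MEM=0 BR=1, R=2, W=0
[4] MUL needs rd=2 wr=1: WR_PORT; after: ALU=2 MUL=1 MEM=0 BR=1, R=2, W=0
[5] MUL needs rd=2 wr=1: WR_PORT; after: ALU=2 MUL=1 MEM=0 BR=1, R=2, W=0
[6] MEM needs rd=2 wr=0: FU; after: ALU=2 MUL=1 MEM=0 BR=1, R=2, W=0
[7] ALU needs rd=2 wr=1: WR_PORT; after: ALU=2 MUL=1 MEM=0 BR=1, R=2, W=0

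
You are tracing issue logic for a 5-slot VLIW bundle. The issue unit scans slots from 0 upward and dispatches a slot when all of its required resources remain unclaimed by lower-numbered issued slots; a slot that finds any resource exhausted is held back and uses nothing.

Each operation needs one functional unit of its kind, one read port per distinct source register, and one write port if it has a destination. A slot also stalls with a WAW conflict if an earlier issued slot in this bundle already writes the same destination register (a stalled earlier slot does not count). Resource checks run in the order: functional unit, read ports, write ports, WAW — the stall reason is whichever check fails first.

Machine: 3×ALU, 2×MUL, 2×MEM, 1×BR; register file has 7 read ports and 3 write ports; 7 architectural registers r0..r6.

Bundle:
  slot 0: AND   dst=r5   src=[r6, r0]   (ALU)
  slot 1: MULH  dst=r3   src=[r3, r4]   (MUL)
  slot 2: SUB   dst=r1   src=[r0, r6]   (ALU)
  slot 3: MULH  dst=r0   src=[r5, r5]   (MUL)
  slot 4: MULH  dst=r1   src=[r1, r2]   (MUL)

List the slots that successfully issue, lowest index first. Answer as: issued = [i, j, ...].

issued = [0, 1, 2]

[0] ALU needs rd=2 wr=1: ok; after: ALU=2 MUL=2 MEM=2 BR=1, R=5, W=2
[1] MUL needs rd=2 wr=1: ok; after: ALU=2 MUL=1 MEM=2 BR=1, R=3, W=1
[2] ALU needs rd=2 wr=1: ok; after: ALU=1 MUL=1 MEM=2 BR=1, R=1, W=0
[3] MUL needs rd=1 wr=1: WR_PORT; after: ALU=1 MUL=1 MEM=2 BR=1, R=1, W=0
[4] MUL needs rd=2 wr=1: RD_PORT; after: ALU=1 MUL=1 MEM=2 BR=1, R=1, W=0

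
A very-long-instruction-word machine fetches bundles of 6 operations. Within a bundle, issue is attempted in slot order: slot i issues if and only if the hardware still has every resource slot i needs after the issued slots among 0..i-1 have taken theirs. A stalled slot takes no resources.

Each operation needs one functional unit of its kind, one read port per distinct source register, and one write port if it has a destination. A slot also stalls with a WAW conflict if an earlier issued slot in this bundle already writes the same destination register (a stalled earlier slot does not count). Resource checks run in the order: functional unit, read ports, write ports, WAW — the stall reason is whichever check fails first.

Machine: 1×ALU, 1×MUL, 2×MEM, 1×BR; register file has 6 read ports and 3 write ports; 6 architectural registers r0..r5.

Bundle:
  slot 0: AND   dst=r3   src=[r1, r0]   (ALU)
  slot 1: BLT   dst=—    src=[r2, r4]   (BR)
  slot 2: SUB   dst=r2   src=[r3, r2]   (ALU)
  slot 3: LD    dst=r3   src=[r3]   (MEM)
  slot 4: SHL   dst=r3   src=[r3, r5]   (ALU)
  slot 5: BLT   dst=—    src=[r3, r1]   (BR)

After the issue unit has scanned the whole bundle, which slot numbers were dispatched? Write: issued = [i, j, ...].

[0] ALU needs rd=2 wr=1: ok; after: ALU=0 MUL=1 MEM=2 BR=1, R=4, W=2
[1] BR needs rd=2 wr=0: ok; after: ALU=0 MUL=1 MEM=2 BR=0, R=2, W=2
[2] ALU needs rd=2 wr=1: FU; after: ALU=0 MUL=1 MEM=2 BR=0, R=2, W=2
[3] MEM needs rd=1 wr=1: WAW; after: ALU=0 MUL=1 MEM=2 BR=0, R=2, W=2
[4] ALU needs rd=2 wr=1: FU; after: ALU=0 MUL=1 MEM=2 BR=0, R=2, W=2
[5] BR needs rd=2 wr=0: FU; after: ALU=0 MUL=1 MEM=2 BR=0, R=2, W=2

issued = [0, 1]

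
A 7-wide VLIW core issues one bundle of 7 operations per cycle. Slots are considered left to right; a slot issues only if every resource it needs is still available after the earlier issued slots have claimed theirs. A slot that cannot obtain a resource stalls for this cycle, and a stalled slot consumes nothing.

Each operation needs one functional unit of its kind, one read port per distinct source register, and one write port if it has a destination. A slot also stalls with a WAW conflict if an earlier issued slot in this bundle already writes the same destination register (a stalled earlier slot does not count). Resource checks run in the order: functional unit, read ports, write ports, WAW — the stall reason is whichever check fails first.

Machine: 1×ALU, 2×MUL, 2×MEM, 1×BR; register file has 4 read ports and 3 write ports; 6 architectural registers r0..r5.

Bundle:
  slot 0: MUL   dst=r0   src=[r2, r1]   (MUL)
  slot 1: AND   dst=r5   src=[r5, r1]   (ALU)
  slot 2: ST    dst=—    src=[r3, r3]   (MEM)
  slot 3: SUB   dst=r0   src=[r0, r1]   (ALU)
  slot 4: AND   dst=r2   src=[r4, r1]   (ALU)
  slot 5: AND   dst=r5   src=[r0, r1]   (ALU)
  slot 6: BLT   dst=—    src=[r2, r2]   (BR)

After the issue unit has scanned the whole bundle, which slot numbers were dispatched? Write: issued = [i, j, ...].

issued = [0, 1]

slot 0 (MUL): ISSUE — free A1,Mu1,Ld2,B1 rp2 wp2
slot 1 (ALU): ISSUE — free A0,Mu1,Ld2,B1 rp0 wp1
slot 2 (MEM): stall RD_PORT — free A0,Mu1,Ld2,B1 rp0 wp1
slot 3 (ALU): stall FU — free A0,Mu1,Ld2,B1 rp0 wp1
slot 4 (ALU): stall FU — free A0,Mu1,Ld2,B1 rp0 wp1
slot 5 (ALU): stall FU — free A0,Mu1,Ld2,B1 rp0 wp1
slot 6 (BR): stall RD_PORT — free A0,Mu1,Ld2,B1 rp0 wp1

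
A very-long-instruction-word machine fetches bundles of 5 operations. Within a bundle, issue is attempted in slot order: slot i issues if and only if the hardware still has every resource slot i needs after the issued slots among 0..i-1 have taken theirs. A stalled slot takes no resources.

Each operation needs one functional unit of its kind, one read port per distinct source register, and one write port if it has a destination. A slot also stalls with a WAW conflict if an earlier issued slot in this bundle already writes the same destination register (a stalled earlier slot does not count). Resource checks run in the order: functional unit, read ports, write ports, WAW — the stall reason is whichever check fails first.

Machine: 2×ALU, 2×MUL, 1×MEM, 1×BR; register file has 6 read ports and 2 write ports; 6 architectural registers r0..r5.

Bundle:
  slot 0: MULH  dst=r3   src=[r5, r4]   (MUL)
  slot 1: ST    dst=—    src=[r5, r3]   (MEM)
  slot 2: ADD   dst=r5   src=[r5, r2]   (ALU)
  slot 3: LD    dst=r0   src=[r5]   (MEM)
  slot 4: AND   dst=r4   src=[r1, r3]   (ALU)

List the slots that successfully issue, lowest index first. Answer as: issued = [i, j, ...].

  0. MUL→r3 ⇒ go  {2A/1Mu/1Ld/1B | 4r 1w}
  1. MEM ⇒ go  {2A/1Mu/0Ld/1B | 2r 1w}
  2. ALU→r5 ⇒ go  {1A/1Mu/0Ld/1B | 0r 0w}
  3. MEM→r0 ⇒ no(FU)  {1A/1Mu/0Ld/1B | 0r 0w}
  4. ALU→r4 ⇒ no(RD_PORT)  {1A/1Mu/0Ld/1B | 0r 0w}

issued = [0, 1, 2]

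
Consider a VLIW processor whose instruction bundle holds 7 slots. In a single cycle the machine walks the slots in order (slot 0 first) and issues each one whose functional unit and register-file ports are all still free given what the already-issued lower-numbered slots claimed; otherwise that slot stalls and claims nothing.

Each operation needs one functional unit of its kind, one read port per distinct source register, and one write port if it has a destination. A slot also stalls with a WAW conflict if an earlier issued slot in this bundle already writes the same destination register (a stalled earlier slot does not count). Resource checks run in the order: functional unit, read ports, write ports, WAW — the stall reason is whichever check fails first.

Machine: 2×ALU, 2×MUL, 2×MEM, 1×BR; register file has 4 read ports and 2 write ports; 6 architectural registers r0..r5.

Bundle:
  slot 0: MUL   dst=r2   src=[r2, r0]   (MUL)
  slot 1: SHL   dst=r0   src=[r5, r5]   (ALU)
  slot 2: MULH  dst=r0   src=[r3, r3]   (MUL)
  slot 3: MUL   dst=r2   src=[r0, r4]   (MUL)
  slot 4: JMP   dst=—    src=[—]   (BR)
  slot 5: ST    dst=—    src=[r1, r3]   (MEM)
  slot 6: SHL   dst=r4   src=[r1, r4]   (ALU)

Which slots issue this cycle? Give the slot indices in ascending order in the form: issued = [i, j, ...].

issued = [0, 1, 4]

[0] MUL needs rd=2 wr=1: ok; after: ALU=2 MUL=1 MEM=2 BR=1, R=2, W=1
[1] ALU needs rd=1 wr=1: ok; after: ALU=1 MUL=1 MEM=2 BR=1, R=1, W=0
[2] MUL needs rd=1 wr=1: WR_PORT; after: ALU=1 MUL=1 MEM=2 BR=1, R=1, W=0
[3] MUL needs rd=2 wr=1: RD_PORT; after: ALU=1 MUL=1 MEM=2 BR=1, R=1, W=0
[4] BR needs rd=0 wr=0: ok; after: ALU=1 MUL=1 MEM=2 BR=0, R=1, W=0
[5] MEM needs rd=2 wr=0: RD_PORT; after: ALU=1 MUL=1 MEM=2 BR=0, R=1, W=0
[6] ALU needs rd=2 wr=1: RD_PORT; after: ALU=1 MUL=1 MEM=2 BR=0, R=1, W=0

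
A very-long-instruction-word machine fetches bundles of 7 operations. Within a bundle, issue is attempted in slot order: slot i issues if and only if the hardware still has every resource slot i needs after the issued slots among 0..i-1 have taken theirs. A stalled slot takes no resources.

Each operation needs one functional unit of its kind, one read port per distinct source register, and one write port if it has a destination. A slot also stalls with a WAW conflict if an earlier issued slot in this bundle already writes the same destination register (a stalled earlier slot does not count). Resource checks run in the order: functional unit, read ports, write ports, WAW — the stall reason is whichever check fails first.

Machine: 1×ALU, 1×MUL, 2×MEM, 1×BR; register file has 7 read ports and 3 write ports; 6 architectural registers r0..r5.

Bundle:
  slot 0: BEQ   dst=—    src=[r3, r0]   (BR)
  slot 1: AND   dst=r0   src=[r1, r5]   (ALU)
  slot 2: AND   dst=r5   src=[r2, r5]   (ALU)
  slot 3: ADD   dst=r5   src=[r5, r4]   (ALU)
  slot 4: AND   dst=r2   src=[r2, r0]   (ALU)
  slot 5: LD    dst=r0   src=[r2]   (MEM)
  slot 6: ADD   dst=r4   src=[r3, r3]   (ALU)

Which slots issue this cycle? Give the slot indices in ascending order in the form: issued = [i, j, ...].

issued = [0, 1]

(0) want 1×BR +2rd +0wr — yes → AL1|MU1|ME2|BR0|rd5|wr3
(1) want 1×ALU +2rd +1wr — yes → AL0|MU1|ME2|BR0|rd3|wr2
(2) want 1×ALU +2rd +1wr — FU → AL0|MU1|ME2|BR0|rd3|wr2
(3) want 1×ALU +2rd +1wr — FU → AL0|MU1|ME2|BR0|rd3|wr2
(4) want 1×ALU +2rd +1wr — FU → AL0|MU1|ME2|BR0|rd3|wr2
(5) want 1×MEM +1rd +1wr — WAW → AL0|MU1|ME2|BR0|rd3|wr2
(6) want 1×ALU +1rd +1wr — FU → AL0|MU1|ME2|BR0|rd3|wr2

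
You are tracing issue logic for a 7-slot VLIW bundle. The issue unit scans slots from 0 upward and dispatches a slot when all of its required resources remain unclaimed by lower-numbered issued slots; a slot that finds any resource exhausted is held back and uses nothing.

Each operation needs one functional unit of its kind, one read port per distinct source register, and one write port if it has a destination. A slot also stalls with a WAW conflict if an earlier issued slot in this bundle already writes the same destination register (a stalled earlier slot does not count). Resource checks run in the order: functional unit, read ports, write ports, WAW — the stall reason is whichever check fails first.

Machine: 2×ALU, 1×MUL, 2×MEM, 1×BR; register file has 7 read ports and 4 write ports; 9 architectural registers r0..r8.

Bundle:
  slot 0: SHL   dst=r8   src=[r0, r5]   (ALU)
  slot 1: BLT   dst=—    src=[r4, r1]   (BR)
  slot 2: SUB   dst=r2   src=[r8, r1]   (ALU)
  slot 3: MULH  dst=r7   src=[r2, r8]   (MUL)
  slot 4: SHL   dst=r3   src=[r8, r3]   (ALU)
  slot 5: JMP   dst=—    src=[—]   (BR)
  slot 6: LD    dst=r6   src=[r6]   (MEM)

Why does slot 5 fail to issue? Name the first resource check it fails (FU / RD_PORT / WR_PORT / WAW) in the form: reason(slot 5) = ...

reason(slot 5) = FU

slot 0 (ALU): ISSUE — free A1,Mu1,Ld2,B1 rp5 wp3
slot 1 (BR): ISSUE — free A1,Mu1,Ld2,B0 rp3 wp3
slot 2 (ALU): ISSUE — free A0,Mu1,Ld2,B0 rp1 wp2
slot 3 (MUL): stall RD_PORT — free A0,Mu1,Ld2,B0 rp1 wp2
slot 4 (ALU): stall FU — free A0,Mu1,Ld2,B0 rp1 wp2
slot 5 (BR): stall FU — free A0,Mu1,Ld2,B0 rp1 wp2
slot 6 (MEM): ISSUE — free A0,Mu1,Ld1,B0 rp0 wp1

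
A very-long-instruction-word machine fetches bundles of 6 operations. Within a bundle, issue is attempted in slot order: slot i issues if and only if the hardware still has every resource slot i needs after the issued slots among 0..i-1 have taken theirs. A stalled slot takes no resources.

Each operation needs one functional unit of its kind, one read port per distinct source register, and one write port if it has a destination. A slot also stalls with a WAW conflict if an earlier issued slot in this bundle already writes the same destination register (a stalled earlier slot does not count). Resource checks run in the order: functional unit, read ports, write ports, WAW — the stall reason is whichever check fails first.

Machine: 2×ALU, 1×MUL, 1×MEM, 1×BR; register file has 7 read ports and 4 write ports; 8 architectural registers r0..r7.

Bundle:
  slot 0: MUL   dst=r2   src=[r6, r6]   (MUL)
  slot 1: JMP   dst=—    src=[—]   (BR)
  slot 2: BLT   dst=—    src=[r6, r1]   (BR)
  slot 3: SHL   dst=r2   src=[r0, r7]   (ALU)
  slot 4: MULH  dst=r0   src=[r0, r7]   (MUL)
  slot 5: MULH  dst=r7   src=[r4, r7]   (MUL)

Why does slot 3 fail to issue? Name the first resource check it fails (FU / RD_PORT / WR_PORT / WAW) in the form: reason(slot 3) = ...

slot 0 (MUL): ISSUE — free A2,Mu0,Ld1,B1 rp6 wp3
slot 1 (BR): ISSUE — free A2,Mu0,Ld1,B0 rp6 wp3
slot 2 (BR): stall FU — free A2,Mu0,Ld1,B0 rp6 wp3
slot 3 (ALU): stall WAW — free A2,Mu0,Ld1,B0 rp6 wp3
slot 4 (MUL): stall FU — free A2,Mu0,Ld1,B0 rp6 wp3
slot 5 (MUL): stall FU — free A2,Mu0,Ld1,B0 rp6 wp3

reason(slot 3) = WAW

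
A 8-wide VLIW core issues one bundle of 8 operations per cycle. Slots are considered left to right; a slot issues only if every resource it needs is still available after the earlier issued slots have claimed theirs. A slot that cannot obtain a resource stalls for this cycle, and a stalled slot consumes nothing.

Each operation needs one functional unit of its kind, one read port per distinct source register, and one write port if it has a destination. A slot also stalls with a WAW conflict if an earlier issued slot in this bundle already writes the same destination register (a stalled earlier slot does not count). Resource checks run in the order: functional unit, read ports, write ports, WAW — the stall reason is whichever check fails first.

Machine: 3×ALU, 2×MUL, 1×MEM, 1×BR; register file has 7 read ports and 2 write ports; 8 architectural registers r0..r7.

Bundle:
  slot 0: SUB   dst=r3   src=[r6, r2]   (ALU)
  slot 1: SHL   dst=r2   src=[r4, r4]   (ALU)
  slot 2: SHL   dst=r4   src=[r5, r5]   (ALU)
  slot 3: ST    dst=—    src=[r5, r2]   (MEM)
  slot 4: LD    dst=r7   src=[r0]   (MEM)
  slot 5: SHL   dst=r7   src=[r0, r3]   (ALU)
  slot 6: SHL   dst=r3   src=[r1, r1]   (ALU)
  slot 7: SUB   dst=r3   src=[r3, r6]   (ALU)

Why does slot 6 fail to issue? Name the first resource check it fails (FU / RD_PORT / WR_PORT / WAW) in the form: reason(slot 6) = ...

  0. ALU→r3 ⇒ go  {2A/2Mu/1Ld/1B | 5r 1w}
  1. ALU→r2 ⇒ go  {1A/2Mu/1Ld/1B | 4r 0w}
  2. ALU→r4 ⇒ no(WR_PORT)  {1A/2Mu/1Ld/1B | 4r 0w}
  3. MEM ⇒ go  {1A/2Mu/0Ld/1B | 2r 0w}
  4. MEM→r7 ⇒ no(FU)  {1A/2Mu/0Ld/1B | 2r 0w}
  5. ALU→r7 ⇒ no(WR_PORT)  {1A/2Mu/0Ld/1B | 2r 0w}
  6. ALU→r3 ⇒ no(WR_PORT)  {1A/2Mu/0Ld/1B | 2r 0w}
  7. ALU→r3 ⇒ no(WR_PORT)  {1A/2Mu/0Ld/1B | 2r 0w}

reason(slot 6) = WR_PORT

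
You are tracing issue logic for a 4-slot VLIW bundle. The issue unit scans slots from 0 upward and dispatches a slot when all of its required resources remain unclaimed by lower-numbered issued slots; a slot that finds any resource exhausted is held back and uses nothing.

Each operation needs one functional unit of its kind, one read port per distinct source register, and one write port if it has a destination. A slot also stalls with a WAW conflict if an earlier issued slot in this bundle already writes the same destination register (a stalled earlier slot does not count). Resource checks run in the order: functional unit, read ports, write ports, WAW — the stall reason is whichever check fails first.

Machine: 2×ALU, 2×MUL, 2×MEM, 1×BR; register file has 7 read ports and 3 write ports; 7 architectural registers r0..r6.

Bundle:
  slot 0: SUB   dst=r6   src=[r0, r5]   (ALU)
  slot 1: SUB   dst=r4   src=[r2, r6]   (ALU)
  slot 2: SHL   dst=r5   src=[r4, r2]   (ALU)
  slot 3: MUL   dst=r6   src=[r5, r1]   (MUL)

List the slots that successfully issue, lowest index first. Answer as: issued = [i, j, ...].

issued = [0, 1]

[0] ALU needs rd=2 wr=1: ok; after: ALU=1 MUL=2 MEM=2 BR=1, R=5, W=2
[1] ALU needs rd=2 wr=1: ok; after: ALU=0 MUL=2 MEM=2 BR=1, R=3, W=1
[2] ALU needs rd=2 wr=1: FU; after: ALU=0 MUL=2 MEM=2 BR=1, R=3, W=1
[3] MUL needs rd=2 wr=1: WAW; after: ALU=0 MUL=2 MEM=2 BR=1, R=3, W=1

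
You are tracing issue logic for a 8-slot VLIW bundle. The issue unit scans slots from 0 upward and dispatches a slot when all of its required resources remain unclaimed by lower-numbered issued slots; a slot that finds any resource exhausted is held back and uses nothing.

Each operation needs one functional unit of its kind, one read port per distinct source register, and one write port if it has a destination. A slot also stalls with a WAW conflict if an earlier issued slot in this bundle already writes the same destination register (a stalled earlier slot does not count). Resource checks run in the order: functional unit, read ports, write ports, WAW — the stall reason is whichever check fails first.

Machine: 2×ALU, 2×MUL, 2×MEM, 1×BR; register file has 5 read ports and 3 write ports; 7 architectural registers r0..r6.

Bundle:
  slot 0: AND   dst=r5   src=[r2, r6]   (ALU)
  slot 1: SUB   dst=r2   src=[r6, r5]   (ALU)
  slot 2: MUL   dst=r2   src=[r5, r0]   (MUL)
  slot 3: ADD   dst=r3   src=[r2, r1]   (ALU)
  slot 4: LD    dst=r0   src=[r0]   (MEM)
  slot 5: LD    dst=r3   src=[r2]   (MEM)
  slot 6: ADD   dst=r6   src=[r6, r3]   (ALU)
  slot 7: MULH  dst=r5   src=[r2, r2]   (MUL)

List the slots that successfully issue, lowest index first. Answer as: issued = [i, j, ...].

slot 0 (ALU): ISSUE — free A1,Mu2,Ld2,B1 rp3 wp2
slot 1 (ALU): ISSUE — free A0,Mu2,Ld2,B1 rp1 wp1
slot 2 (MUL): stall RD_PORT — free A0,Mu2,Ld2,B1 rp1 wp1
slot 3 (ALU): stall FU — free A0,Mu2,Ld2,B1 rp1 wp1
slot 4 (MEM): ISSUE — free A0,Mu2,Ld1,B1 rp0 wp0
slot 5 (MEM): stall RD_PORT — free A0,Mu2,Ld1,B1 rp0 wp0
slot 6 (ALU): stall FU — free A0,Mu2,Ld1,B1 rp0 wp0
slot 7 (MUL): stall RD_PORT — free A0,Mu2,Ld1,B1 rp0 wp0

issued = [0, 1, 4]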